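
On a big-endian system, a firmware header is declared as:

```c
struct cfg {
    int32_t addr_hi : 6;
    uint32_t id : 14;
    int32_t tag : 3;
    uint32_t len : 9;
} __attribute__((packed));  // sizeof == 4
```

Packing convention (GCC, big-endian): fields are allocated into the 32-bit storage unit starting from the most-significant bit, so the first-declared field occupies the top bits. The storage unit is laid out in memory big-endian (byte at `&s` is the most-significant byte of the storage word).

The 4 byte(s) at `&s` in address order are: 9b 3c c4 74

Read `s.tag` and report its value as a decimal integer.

[0]=0x9b [1]=0x3c [2]=0xc4 [3]=0x74 (big-endian) → word 0x9b3cc474
addr_hi [26+:6] = (word>>26) & 0x3f = 38
id [12+:14] = (word>>12) & 0x3fff = 13260
tag [9+:3] = (word>>9) & 0x7 = 2  ←
len [0+:9] = (word>>0) & 0x1ff = 116
tag signed 3b, MSB=0: value = 2

2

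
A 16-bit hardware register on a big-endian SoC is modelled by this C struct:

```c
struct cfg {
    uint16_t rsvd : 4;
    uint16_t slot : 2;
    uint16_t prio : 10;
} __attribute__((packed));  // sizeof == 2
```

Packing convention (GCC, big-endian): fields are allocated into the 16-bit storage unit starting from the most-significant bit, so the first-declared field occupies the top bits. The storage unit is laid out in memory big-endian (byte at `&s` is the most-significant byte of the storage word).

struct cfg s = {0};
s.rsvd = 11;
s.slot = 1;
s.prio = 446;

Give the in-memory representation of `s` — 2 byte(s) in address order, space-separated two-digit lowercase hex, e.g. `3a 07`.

b5 be

rsvd (4b) val=11 bits=0xb at bit 12: 0xb000
slot (2b) val=1 bits=0x1 at bit 10: 0xb400
prio (10b) val=446 bits=0x1be at bit 0: 0xb5be
word = 0xb5be → big-endian bytes:
  [0]=0xb5  [1]=0xbe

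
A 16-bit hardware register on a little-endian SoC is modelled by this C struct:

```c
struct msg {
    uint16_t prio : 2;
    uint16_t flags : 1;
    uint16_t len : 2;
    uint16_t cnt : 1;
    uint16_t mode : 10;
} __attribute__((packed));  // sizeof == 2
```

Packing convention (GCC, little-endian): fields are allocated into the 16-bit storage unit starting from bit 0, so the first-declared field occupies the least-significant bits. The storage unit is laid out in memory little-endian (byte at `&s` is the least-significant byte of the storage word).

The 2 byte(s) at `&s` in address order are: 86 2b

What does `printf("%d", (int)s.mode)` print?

174

[0]=0x86 [1]=0x2b (little-endian) → word 0x2b86
prio:2 @ bit 0 → (0x2b86>>0)&0x3 = 0x2
flags:1 @ bit 2 → (0x2b86>>2)&0x1 = 0x1
len:2 @ bit 3 → (0x2b86>>3)&0x3 = 0x0
cnt:1 @ bit 5 → (0x2b86>>5)&0x1 = 0x0
mode:10 @ bit 6 → (0x2b86>>6)&0x3ff = 0xae  ←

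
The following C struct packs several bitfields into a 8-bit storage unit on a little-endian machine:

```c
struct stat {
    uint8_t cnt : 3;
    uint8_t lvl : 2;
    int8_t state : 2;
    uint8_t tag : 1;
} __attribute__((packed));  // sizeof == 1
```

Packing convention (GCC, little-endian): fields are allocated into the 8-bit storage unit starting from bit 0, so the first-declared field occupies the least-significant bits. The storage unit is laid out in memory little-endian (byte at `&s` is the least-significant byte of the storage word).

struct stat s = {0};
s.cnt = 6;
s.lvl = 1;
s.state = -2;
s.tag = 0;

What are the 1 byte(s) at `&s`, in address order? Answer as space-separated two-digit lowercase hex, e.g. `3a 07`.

4e

cnt:3 = 6 → 0x6 << 0 → word 0x06
lvl:2 = 1 → 0x1 << 3 → word 0x0e
state:2 = -2 → 0x2 << 5 → word 0x4e
tag:1 = 0 → 0x0 << 7 → word 0x4e
word = 0x4e → little-endian bytes:
  [0]=0x4e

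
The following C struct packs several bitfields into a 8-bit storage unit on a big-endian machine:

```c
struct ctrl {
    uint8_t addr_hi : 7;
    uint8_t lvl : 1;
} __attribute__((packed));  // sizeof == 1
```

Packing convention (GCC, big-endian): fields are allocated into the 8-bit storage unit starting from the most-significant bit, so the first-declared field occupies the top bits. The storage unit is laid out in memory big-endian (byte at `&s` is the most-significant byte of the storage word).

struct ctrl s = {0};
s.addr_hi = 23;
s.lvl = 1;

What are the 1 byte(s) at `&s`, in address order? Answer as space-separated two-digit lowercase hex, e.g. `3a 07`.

2f

addr_hi (7b) val=23 bits=0x17 at bit 1: 0x2e
lvl (1b) val=1 bits=0x1 at bit 0: 0x2f
word = 0x2f → big-endian bytes:
  [0]=0x2f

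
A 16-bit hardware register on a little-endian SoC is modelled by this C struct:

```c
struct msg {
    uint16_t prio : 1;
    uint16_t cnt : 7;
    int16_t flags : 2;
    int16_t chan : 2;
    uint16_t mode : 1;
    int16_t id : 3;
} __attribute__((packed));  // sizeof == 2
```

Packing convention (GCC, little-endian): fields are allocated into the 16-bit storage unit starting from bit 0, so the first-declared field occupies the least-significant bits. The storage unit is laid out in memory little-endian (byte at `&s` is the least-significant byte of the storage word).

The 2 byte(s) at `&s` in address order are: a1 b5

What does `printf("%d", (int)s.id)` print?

[0]=0xa1 [1]=0xb5 (little-endian) → word 0xb5a1
prio [0+:1] = (word>>0) & 0x1 = 1
cnt [1+:7] = (word>>1) & 0x7f = 80
flags [8+:2] = (word>>8) & 0x3 = 1
chan [10+:2] = (word>>10) & 0x3 = 1
mode [12+:1] = (word>>12) & 0x1 = 1
id [13+:3] = (word>>13) & 0x7 = 5  ←
id signed 3b, MSB=1: 5 - 8 = -3

-3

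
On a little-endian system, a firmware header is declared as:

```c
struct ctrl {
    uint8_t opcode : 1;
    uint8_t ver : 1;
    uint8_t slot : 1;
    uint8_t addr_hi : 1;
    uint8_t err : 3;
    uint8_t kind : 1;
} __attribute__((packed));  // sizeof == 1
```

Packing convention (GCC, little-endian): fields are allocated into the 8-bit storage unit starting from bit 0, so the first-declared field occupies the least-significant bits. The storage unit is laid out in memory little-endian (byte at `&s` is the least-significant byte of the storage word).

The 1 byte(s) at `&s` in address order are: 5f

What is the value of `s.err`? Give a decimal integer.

5

[0]=0x5f (little-endian) → word 0x5f
opcode [0+:1] = (word>>0) & 0x1 = 1
ver [1+:1] = (word>>1) & 0x1 = 1
slot [2+:1] = (word>>2) & 0x1 = 1
addr_hi [3+:1] = (word>>3) & 0x1 = 1
err [4+:3] = (word>>4) & 0x7 = 5  ←
kind [7+:1] = (word>>7) & 0x1 = 0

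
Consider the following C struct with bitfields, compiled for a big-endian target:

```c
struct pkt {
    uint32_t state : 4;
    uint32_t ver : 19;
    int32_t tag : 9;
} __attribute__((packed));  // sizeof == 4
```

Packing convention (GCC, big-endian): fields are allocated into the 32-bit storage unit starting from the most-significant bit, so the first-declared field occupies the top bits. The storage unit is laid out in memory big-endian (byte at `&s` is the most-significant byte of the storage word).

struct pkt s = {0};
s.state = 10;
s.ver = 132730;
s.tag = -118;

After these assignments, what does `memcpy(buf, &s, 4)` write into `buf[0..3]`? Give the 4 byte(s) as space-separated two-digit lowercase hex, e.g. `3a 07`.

state (4b) val=10 bits=0xa at bit 28: 0xa0000000
ver (19b) val=132730 bits=0x2067a at bit 9: 0xa40cf400
tag (9b) val=-118 bits=0x18a at bit 0: 0xa40cf58a
word = 0xa40cf58a → big-endian bytes:
  [0]=0xa4  [1]=0x0c  [2]=0xf5  [3]=0x8a

a4 0c f5 8a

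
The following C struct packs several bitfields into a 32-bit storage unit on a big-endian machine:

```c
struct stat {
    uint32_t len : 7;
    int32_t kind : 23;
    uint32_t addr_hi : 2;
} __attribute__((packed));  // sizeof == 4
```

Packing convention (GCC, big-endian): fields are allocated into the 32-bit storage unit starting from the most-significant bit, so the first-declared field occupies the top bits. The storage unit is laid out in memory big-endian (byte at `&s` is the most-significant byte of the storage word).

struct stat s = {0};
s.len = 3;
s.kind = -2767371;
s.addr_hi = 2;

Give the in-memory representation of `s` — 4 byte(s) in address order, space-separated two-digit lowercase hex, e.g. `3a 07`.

07 57 17 d6

[25+:7] len=3 & 0x7f = 0x3; word=0x06000000
[2+:23] kind=-2767371 & 0x7fffff = 0x55c5f5; word=0x075717d4
[0+:2] addr_hi=2 & 0x3 = 0x2; word=0x075717d6
word = 0x075717d6 → big-endian bytes:
  [0]=0x07  [1]=0x57  [2]=0x17  [3]=0xd6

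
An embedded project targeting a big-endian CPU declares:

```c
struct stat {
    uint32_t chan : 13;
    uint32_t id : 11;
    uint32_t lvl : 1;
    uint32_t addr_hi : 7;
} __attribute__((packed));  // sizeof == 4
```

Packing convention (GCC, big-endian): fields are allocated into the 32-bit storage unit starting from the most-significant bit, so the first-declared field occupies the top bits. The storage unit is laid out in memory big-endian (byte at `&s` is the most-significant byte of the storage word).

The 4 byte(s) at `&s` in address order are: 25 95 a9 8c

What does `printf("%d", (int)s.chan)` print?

1202

[0]=0x25 [1]=0x95 [2]=0xa9 [3]=0x8c (big-endian) → word 0x2595a98c
chan:13 @ bit 19 → (0x2595a98c>>19)&0x1fff = 0x4b2  ←
id:11 @ bit 8 → (0x2595a98c>>8)&0x7ff = 0x5a9
lvl:1 @ bit 7 → (0x2595a98c>>7)&0x1 = 0x1
addr_hi:7 @ bit 0 → (0x2595a98c>>0)&0x7f = 0xc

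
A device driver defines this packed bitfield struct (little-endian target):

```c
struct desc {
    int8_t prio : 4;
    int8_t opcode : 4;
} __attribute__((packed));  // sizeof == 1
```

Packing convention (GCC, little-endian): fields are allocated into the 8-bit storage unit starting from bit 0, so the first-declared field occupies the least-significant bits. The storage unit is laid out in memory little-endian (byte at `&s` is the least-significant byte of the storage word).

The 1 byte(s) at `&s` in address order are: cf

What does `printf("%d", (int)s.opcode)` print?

[0]=0xcf (little-endian) → word 0xcf
prio:4 @ bit 0 → (0xcf>>0)&0xf = 0xf
opcode:4 @ bit 4 → (0xcf>>4)&0xf = 0xc  ←
opcode signed 4b, MSB=1: 12 - 16 = -4

-4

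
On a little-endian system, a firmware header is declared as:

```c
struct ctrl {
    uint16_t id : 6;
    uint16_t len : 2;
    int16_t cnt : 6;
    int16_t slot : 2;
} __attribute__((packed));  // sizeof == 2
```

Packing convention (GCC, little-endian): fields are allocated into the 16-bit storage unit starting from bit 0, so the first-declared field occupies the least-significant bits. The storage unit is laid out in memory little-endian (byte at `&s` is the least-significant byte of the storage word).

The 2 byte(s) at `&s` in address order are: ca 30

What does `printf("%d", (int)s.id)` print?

[0]=0xca [1]=0x30 (little-endian) → word 0x30ca
id:6 @ bit 0 → (0x30ca>>0)&0x3f = 0xa  ←
len:2 @ bit 6 → (0x30ca>>6)&0x3 = 0x3
cnt:6 @ bit 8 → (0x30ca>>8)&0x3f = 0x30
slot:2 @ bit 14 → (0x30ca>>14)&0x3 = 0x0

10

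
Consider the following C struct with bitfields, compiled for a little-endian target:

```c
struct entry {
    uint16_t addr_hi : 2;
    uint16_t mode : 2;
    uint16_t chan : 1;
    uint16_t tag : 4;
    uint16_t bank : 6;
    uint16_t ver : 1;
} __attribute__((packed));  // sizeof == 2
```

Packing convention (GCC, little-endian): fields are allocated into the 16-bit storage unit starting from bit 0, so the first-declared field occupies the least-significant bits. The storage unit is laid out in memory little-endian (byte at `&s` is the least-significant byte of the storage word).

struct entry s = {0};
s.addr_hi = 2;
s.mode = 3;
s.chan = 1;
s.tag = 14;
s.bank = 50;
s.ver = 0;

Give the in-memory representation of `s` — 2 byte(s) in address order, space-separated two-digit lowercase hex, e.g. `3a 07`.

de 65

[0+:2] addr_hi=2 & 0x3 = 0x2; word=0x0002
[2+:2] mode=3 & 0x3 = 0x3; word=0x000e
[4+:1] chan=1 & 0x1 = 0x1; word=0x001e
[5+:4] tag=14 & 0xf = 0xe; word=0x01de
[9+:6] bank=50 & 0x3f = 0x32; word=0x65de
[15+:1] ver=0 & 0x1 = 0x0; word=0x65de
word = 0x65de → little-endian bytes:
  [0]=0xde  [1]=0x65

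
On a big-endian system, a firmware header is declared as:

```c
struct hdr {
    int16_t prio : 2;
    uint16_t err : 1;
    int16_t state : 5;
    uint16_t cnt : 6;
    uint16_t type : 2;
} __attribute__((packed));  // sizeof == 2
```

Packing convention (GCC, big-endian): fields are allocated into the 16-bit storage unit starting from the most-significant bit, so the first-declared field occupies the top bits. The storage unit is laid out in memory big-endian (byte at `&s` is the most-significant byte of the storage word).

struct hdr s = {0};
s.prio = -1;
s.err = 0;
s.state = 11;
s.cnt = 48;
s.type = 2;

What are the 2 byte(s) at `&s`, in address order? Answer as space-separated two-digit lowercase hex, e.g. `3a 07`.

cb c2

prio:2 = -1 → 0x3 << 14 → word 0xc000
err:1 = 0 → 0x0 << 13 → word 0xc000
state:5 = 11 → 0xb << 8 → word 0xcb00
cnt:6 = 48 → 0x30 << 2 → word 0xcbc0
type:2 = 2 → 0x2 << 0 → word 0xcbc2
word = 0xcbc2 → big-endian bytes:
  [0]=0xcb  [1]=0xc2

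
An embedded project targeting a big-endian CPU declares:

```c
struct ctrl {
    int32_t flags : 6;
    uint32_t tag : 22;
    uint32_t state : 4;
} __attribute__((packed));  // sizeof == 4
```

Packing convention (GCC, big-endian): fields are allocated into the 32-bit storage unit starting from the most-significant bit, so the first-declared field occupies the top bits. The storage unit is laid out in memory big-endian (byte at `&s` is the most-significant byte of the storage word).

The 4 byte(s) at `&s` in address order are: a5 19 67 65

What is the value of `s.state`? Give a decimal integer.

[0]=0xa5 [1]=0x19 [2]=0x67 [3]=0x65 (big-endian) → word 0xa5196765
flags:6 @ bit 26 → (0xa5196765>>26)&0x3f = 0x29
tag:22 @ bit 4 → (0xa5196765>>4)&0x3fffff = 0x119676
state:4 @ bit 0 → (0xa5196765>>0)&0xf = 0x5  ←

5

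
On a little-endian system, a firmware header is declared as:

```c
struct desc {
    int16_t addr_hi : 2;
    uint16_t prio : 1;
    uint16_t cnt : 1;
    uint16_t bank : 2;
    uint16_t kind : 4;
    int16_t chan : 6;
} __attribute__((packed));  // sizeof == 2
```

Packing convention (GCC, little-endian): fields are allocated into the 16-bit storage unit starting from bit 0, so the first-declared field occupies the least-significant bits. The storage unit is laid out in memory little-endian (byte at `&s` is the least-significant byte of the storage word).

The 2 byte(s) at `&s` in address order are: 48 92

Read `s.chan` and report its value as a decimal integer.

-28

[0]=0x48 [1]=0x92 (little-endian) → word 0x9248
addr_hi [0+:2] = (word>>0) & 0x3 = 0
prio [2+:1] = (word>>2) & 0x1 = 0
cnt [3+:1] = (word>>3) & 0x1 = 1
bank [4+:2] = (word>>4) & 0x3 = 0
kind [6+:4] = (word>>6) & 0xf = 9
chan [10+:6] = (word>>10) & 0x3f = 36  ←
chan signed 6b, MSB=1: 36 - 64 = -28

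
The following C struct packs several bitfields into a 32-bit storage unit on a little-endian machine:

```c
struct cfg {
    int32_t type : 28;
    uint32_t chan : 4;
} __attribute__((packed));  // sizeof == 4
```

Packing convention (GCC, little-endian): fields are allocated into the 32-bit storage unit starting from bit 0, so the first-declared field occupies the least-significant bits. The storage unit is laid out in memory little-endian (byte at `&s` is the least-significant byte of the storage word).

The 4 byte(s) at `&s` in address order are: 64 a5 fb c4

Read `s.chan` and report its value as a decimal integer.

[0]=0x64 [1]=0xa5 [2]=0xfb [3]=0xc4 (little-endian) → word 0xc4fba564
type:28 @ bit 0 → (0xc4fba564>>0)&0xfffffff = 0x4fba564
chan:4 @ bit 28 → (0xc4fba564>>28)&0xf = 0xc  ←

12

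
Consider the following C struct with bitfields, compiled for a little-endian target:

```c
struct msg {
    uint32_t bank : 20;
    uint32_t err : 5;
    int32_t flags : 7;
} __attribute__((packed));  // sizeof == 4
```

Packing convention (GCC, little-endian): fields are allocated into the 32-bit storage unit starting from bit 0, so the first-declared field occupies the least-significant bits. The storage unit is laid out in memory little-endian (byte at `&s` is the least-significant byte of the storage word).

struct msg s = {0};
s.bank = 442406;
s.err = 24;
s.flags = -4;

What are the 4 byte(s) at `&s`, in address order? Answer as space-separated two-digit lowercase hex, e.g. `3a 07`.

bank:20 = 442406 → 0x6c026 << 0 → word 0x0006c026
err:5 = 24 → 0x18 << 20 → word 0x0186c026
flags:7 = -4 → 0x7c << 25 → word 0xf986c026
word = 0xf986c026 → little-endian bytes:
  [0]=0x26  [1]=0xc0  [2]=0x86  [3]=0xf9

26 c0 86 f9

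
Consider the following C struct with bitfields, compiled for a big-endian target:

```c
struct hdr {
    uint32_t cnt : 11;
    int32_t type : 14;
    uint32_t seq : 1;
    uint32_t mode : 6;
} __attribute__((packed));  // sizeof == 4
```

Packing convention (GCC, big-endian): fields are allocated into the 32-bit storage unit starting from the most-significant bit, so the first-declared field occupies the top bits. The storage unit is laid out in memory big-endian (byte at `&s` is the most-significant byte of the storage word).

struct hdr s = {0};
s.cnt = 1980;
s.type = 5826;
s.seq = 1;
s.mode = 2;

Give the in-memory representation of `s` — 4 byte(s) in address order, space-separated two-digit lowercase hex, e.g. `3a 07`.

[21+:11] cnt=1980 & 0x7ff = 0x7bc; word=0xf7800000
[7+:14] type=5826 & 0x3fff = 0x16c2; word=0xf78b6100
[6+:1] seq=1 & 0x1 = 0x1; word=0xf78b6140
[0+:6] mode=2 & 0x3f = 0x2; word=0xf78b6142
word = 0xf78b6142 → big-endian bytes:
  [0]=0xf7  [1]=0x8b  [2]=0x61  [3]=0x42

f7 8b 61 42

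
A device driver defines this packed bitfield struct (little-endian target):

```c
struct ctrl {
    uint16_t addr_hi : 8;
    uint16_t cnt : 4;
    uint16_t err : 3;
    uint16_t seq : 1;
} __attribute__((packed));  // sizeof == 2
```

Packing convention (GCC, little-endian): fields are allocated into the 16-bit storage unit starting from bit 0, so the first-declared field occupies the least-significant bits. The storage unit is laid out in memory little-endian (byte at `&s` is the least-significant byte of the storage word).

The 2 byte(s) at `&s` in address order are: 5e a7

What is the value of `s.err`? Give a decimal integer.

[0]=0x5e [1]=0xa7 (little-endian) → word 0xa75e
addr_hi:8 @ bit 0 → (0xa75e>>0)&0xff = 0x5e
cnt:4 @ bit 8 → (0xa75e>>8)&0xf = 0x7
err:3 @ bit 12 → (0xa75e>>12)&0x7 = 0x2  ←
seq:1 @ bit 15 → (0xa75e>>15)&0x1 = 0x1

2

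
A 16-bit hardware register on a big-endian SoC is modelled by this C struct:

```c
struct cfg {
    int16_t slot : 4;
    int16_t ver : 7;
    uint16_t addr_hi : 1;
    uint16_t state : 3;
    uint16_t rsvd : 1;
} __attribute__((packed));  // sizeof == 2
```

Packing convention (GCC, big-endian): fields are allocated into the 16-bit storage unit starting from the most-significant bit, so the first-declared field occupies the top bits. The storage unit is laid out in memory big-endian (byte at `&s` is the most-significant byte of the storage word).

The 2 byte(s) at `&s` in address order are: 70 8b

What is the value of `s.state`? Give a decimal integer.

5

[0]=0x70 [1]=0x8b (big-endian) → word 0x708b
slot [12+:4] = (word>>12) & 0xf = 7
ver [5+:7] = (word>>5) & 0x7f = 4
addr_hi [4+:1] = (word>>4) & 0x1 = 0
state [1+:3] = (word>>1) & 0x7 = 5  ←
rsvd [0+:1] = (word>>0) & 0x1 = 1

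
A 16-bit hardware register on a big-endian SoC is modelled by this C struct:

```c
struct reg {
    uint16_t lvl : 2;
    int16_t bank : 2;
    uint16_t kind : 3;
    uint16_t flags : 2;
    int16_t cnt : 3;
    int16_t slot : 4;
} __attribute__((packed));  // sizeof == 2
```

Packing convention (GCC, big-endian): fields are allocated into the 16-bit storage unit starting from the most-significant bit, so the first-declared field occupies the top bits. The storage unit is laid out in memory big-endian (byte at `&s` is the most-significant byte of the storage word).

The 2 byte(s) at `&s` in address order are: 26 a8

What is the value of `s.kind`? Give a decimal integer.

[0]=0x26 [1]=0xa8 (big-endian) → word 0x26a8
lvl:2 @ bit 14 → (0x26a8>>14)&0x3 = 0x0
bank:2 @ bit 12 → (0x26a8>>12)&0x3 = 0x2
kind:3 @ bit 9 → (0x26a8>>9)&0x7 = 0x3  ←
flags:2 @ bit 7 → (0x26a8>>7)&0x3 = 0x1
cnt:3 @ bit 4 → (0x26a8>>4)&0x7 = 0x2
slot:4 @ bit 0 → (0x26a8>>0)&0xf = 0x8

3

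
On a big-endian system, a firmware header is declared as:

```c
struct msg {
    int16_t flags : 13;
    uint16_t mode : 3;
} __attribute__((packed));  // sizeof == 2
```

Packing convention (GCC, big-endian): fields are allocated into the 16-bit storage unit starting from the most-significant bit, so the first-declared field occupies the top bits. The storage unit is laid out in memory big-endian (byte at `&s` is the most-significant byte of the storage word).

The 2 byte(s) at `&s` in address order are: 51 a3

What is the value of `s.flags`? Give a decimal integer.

2612

[0]=0x51 [1]=0xa3 (big-endian) → word 0x51a3
flags [3+:13] = (word>>3) & 0x1fff = 2612  ←
mode [0+:3] = (word>>0) & 0x7 = 3
flags signed 13b, MSB=0: value = 2612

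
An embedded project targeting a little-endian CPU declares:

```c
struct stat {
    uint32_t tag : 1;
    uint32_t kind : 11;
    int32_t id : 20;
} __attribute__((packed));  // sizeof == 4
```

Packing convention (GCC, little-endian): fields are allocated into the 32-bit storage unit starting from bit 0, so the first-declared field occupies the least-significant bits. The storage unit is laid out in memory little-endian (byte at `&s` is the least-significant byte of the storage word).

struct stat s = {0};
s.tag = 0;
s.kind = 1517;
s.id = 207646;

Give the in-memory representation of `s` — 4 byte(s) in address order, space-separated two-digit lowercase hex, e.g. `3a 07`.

[0+:1] tag=0 & 0x1 = 0x0; word=0x00000000
[1+:11] kind=1517 & 0x7ff = 0x5ed; word=0x00000bda
[12+:20] id=207646 & 0xfffff = 0x32b1e; word=0x32b1ebda
word = 0x32b1ebda → little-endian bytes:
  [0]=0xda  [1]=0xeb  [2]=0xb1  [3]=0x32

da eb b1 32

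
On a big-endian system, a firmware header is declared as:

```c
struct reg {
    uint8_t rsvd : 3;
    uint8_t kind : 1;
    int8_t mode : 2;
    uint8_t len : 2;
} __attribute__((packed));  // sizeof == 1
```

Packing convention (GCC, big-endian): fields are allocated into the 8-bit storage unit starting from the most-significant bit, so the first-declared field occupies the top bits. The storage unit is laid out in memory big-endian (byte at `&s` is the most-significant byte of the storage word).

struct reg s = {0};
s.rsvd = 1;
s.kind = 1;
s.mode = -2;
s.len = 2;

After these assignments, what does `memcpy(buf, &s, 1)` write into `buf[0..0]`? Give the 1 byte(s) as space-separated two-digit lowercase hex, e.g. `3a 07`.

rsvd:3 = 1 → 0x1 << 5 → word 0x20
kind:1 = 1 → 0x1 << 4 → word 0x30
mode:2 = -2 → 0x2 << 2 → word 0x38
len:2 = 2 → 0x2 << 0 → word 0x3a
word = 0x3a → big-endian bytes:
  [0]=0x3a

3a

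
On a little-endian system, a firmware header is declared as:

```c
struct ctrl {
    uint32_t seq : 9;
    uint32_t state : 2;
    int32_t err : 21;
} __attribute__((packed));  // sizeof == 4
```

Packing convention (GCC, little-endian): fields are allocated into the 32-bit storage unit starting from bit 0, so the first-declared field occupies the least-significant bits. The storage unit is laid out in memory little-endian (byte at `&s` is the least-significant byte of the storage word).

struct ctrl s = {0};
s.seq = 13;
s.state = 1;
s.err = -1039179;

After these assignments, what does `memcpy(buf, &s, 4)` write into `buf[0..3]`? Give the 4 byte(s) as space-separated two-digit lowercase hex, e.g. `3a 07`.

[0+:9] seq=13 & 0x1ff = 0xd; word=0x0000000d
[9+:2] state=1 & 0x3 = 0x1; word=0x0000020d
[11+:21] err=-1039179 & 0x1fffff = 0x1024b5; word=0x8125aa0d
word = 0x8125aa0d → little-endian bytes:
  [0]=0x0d  [1]=0xaa  [2]=0x25  [3]=0x81

0d aa 25 81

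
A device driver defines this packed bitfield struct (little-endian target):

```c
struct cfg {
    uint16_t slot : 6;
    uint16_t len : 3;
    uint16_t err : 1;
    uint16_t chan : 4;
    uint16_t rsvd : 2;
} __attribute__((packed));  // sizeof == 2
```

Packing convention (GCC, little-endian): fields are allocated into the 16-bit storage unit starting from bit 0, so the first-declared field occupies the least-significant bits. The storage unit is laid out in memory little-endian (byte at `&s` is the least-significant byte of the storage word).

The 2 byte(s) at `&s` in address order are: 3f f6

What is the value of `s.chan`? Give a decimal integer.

[0]=0x3f [1]=0xf6 (little-endian) → word 0xf63f
slot:6 @ bit 0 → (0xf63f>>0)&0x3f = 0x3f
len:3 @ bit 6 → (0xf63f>>6)&0x7 = 0x0
err:1 @ bit 9 → (0xf63f>>9)&0x1 = 0x1
chan:4 @ bit 10 → (0xf63f>>10)&0xf = 0xd  ←
rsvd:2 @ bit 14 → (0xf63f>>14)&0x3 = 0x3

13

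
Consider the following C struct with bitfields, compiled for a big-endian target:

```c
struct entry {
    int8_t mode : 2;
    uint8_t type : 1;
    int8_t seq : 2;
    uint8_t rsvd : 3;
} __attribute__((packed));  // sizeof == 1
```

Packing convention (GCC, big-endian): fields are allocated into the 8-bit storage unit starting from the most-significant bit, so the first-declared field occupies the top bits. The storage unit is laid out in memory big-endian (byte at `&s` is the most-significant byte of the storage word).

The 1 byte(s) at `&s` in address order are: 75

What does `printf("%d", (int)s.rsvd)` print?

5

[0]=0x75 (big-endian) → word 0x75
mode:2 @ bit 6 → (0x75>>6)&0x3 = 0x1
type:1 @ bit 5 → (0x75>>5)&0x1 = 0x1
seq:2 @ bit 3 → (0x75>>3)&0x3 = 0x2
rsvd:3 @ bit 0 → (0x75>>0)&0x7 = 0x5  ←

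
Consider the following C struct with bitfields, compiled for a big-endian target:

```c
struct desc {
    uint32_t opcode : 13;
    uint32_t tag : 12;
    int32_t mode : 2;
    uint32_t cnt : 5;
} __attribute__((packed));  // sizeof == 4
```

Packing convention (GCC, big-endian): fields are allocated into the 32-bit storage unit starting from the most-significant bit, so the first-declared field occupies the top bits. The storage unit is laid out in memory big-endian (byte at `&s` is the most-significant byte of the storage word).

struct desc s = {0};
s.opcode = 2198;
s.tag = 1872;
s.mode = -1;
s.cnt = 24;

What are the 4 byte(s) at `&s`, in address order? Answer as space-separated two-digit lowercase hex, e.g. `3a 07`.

opcode (13b) val=2198 bits=0x896 at bit 19: 0x44b00000
tag (12b) val=1872 bits=0x750 at bit 7: 0x44b3a800
mode (2b) val=-1 bits=0x3 at bit 5: 0x44b3a860
cnt (5b) val=24 bits=0x18 at bit 0: 0x44b3a878
word = 0x44b3a878 → big-endian bytes:
  [0]=0x44  [1]=0xb3  [2]=0xa8  [3]=0x78

44 b3 a8 78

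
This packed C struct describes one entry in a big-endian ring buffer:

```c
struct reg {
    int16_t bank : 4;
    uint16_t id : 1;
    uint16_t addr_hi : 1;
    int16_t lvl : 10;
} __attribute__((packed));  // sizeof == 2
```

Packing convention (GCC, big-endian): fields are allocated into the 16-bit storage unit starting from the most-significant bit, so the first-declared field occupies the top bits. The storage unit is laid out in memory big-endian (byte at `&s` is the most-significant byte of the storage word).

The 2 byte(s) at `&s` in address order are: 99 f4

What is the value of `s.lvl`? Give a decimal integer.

[0]=0x99 [1]=0xf4 (big-endian) → word 0x99f4
bank:4 @ bit 12 → (0x99f4>>12)&0xf = 0x9
id:1 @ bit 11 → (0x99f4>>11)&0x1 = 0x1
addr_hi:1 @ bit 10 → (0x99f4>>10)&0x1 = 0x0
lvl:10 @ bit 0 → (0x99f4>>0)&0x3ff = 0x1f4  ←
lvl signed 10b, MSB=0: value = 500

500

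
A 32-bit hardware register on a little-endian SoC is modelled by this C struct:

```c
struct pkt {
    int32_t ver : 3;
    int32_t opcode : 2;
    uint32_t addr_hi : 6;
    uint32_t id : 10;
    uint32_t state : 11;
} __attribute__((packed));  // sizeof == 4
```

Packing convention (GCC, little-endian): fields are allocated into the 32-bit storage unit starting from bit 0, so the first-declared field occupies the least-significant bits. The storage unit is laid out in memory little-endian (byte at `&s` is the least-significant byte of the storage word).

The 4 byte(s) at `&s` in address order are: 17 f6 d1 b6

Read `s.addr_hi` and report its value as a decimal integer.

48

[0]=0x17 [1]=0xf6 [2]=0xd1 [3]=0xb6 (little-endian) → word 0xb6d1f617
ver [0+:3] = (word>>0) & 0x7 = 7
opcode [3+:2] = (word>>3) & 0x3 = 2
addr_hi [5+:6] = (word>>5) & 0x3f = 48  ←
id [11+:10] = (word>>11) & 0x3ff = 574
state [21+:11] = (word>>21) & 0x7ff = 1462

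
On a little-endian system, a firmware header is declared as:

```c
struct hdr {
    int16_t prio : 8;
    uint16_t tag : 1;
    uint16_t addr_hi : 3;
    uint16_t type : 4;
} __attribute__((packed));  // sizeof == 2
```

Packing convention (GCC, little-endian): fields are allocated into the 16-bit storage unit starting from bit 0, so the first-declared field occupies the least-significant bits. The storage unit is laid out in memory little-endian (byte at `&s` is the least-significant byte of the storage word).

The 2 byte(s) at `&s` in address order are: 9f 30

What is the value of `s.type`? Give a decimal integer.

3

[0]=0x9f [1]=0x30 (little-endian) → word 0x309f
prio:8 @ bit 0 → (0x309f>>0)&0xff = 0x9f
tag:1 @ bit 8 → (0x309f>>8)&0x1 = 0x0
addr_hi:3 @ bit 9 → (0x309f>>9)&0x7 = 0x0
type:4 @ bit 12 → (0x309f>>12)&0xf = 0x3  ←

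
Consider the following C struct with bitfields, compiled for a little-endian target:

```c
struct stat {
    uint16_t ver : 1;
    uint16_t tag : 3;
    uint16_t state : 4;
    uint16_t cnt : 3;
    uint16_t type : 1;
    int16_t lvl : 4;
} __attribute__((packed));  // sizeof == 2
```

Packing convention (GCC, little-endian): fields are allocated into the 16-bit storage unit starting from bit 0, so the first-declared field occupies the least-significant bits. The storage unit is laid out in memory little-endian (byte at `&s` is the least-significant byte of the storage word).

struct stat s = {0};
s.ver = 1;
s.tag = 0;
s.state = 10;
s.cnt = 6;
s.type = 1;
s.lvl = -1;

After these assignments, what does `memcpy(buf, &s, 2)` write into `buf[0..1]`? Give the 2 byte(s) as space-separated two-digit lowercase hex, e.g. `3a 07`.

[0+:1] ver=1 & 0x1 = 0x1; word=0x0001
[1+:3] tag=0 & 0x7 = 0x0; word=0x0001
[4+:4] state=10 & 0xf = 0xa; word=0x00a1
[8+:3] cnt=6 & 0x7 = 0x6; word=0x06a1
[11+:1] type=1 & 0x1 = 0x1; word=0x0ea1
[12+:4] lvl=-1 & 0xf = 0xf; word=0xfea1
word = 0xfea1 → little-endian bytes:
  [0]=0xa1  [1]=0xfe

a1 fe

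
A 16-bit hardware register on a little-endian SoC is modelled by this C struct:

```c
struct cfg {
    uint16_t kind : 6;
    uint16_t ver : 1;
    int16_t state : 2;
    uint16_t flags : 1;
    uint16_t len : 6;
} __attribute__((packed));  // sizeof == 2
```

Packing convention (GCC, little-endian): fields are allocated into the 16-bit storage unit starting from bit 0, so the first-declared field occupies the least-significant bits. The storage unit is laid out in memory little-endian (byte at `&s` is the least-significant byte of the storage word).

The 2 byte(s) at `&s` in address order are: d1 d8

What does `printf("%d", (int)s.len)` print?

54

[0]=0xd1 [1]=0xd8 (little-endian) → word 0xd8d1
kind [0+:6] = (word>>0) & 0x3f = 17
ver [6+:1] = (word>>6) & 0x1 = 1
state [7+:2] = (word>>7) & 0x3 = 1
flags [9+:1] = (word>>9) & 0x1 = 0
len [10+:6] = (word>>10) & 0x3f = 54  ←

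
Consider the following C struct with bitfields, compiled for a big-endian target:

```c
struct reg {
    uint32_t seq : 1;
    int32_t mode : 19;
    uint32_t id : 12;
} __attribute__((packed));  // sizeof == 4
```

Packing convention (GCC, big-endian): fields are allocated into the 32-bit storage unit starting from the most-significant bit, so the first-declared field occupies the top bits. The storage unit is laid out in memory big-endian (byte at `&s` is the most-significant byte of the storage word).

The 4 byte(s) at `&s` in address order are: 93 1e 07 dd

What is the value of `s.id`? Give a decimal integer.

2013

[0]=0x93 [1]=0x1e [2]=0x07 [3]=0xdd (big-endian) → word 0x931e07dd
seq [31+:1] = (word>>31) & 0x1 = 1
mode [12+:19] = (word>>12) & 0x7ffff = 78304
id [0+:12] = (word>>0) & 0xfff = 2013  ←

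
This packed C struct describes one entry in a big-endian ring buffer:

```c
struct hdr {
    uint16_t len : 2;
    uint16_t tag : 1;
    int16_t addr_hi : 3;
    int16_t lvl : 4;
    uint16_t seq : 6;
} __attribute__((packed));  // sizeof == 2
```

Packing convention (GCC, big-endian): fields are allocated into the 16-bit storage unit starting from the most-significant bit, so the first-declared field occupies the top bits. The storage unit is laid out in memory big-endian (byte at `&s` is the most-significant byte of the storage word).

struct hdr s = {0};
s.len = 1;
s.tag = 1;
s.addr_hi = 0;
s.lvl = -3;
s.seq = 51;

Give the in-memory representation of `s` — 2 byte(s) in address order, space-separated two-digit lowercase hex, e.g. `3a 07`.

len (2b) val=1 bits=0x1 at bit 14: 0x4000
tag (1b) val=1 bits=0x1 at bit 13: 0x6000
addr_hi (3b) val=0 bits=0x0 at bit 10: 0x6000
lvl (4b) val=-3 bits=0xd at bit 6: 0x6340
seq (6b) val=51 bits=0x33 at bit 0: 0x6373
word = 0x6373 → big-endian bytes:
  [0]=0x63  [1]=0x73

63 73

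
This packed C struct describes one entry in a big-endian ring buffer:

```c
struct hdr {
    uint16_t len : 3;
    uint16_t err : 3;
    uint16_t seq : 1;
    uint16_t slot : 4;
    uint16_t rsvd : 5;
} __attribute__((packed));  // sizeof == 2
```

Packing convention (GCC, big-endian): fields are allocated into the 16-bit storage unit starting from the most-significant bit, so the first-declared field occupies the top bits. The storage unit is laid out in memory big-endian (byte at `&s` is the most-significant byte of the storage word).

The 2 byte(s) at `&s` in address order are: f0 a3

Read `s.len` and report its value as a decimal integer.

[0]=0xf0 [1]=0xa3 (big-endian) → word 0xf0a3
len:3 @ bit 13 → (0xf0a3>>13)&0x7 = 0x7  ←
err:3 @ bit 10 → (0xf0a3>>10)&0x7 = 0x4
seq:1 @ bit 9 → (0xf0a3>>9)&0x1 = 0x0
slot:4 @ bit 5 → (0xf0a3>>5)&0xf = 0x5
rsvd:5 @ bit 0 → (0xf0a3>>0)&0x1f = 0x3

7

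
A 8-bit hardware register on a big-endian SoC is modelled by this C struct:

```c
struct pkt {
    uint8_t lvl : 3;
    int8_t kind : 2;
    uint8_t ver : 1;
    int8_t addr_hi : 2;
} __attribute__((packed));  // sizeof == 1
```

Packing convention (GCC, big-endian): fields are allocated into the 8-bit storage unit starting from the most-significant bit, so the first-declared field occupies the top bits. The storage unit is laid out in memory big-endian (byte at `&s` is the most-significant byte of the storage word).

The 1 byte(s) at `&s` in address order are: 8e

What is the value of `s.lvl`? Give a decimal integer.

4

[0]=0x8e (big-endian) → word 0x8e
lvl:3 @ bit 5 → (0x8e>>5)&0x7 = 0x4  ←
kind:2 @ bit 3 → (0x8e>>3)&0x3 = 0x1
ver:1 @ bit 2 → (0x8e>>2)&0x1 = 0x1
addr_hi:2 @ bit 0 → (0x8e>>0)&0x3 = 0x2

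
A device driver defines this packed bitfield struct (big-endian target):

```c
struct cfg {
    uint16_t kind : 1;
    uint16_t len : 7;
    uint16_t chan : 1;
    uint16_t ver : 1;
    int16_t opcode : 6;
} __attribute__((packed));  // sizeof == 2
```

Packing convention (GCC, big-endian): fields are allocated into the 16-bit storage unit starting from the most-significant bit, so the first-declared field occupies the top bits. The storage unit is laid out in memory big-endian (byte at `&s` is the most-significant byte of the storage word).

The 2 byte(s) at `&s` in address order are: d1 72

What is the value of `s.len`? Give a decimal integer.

81

[0]=0xd1 [1]=0x72 (big-endian) → word 0xd172
kind [15+:1] = (word>>15) & 0x1 = 1
len [8+:7] = (word>>8) & 0x7f = 81  ←
chan [7+:1] = (word>>7) & 0x1 = 0
ver [6+:1] = (word>>6) & 0x1 = 1
opcode [0+:6] = (word>>0) & 0x3f = 50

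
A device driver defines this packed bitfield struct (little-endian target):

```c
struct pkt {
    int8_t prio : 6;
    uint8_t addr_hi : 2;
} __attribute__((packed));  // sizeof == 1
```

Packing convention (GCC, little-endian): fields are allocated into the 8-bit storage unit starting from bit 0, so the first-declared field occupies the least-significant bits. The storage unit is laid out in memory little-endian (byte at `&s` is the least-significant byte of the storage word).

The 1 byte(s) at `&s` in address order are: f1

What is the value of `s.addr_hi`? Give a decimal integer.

[0]=0xf1 (little-endian) → word 0xf1
prio:6 @ bit 0 → (0xf1>>0)&0x3f = 0x31
addr_hi:2 @ bit 6 → (0xf1>>6)&0x3 = 0x3  ←

3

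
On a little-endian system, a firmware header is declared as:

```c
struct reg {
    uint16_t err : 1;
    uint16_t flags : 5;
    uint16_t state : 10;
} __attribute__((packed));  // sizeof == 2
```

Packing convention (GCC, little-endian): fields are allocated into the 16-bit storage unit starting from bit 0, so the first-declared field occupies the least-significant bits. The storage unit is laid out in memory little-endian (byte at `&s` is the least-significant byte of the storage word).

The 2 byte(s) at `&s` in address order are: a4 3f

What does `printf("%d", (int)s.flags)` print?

[0]=0xa4 [1]=0x3f (little-endian) → word 0x3fa4
err:1 @ bit 0 → (0x3fa4>>0)&0x1 = 0x0
flags:5 @ bit 1 → (0x3fa4>>1)&0x1f = 0x12  ←
state:10 @ bit 6 → (0x3fa4>>6)&0x3ff = 0xfe

18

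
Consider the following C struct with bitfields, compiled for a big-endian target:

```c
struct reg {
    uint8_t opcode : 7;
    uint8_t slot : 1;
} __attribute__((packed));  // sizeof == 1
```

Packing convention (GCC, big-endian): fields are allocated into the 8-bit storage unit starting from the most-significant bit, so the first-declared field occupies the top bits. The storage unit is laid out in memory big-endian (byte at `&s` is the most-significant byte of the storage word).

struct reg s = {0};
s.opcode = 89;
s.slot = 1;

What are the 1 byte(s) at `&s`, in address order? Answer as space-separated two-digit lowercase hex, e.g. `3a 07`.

opcode (7b) val=89 bits=0x59 at bit 1: 0xb2
slot (1b) val=1 bits=0x1 at bit 0: 0xb3
word = 0xb3 → big-endian bytes:
  [0]=0xb3

b3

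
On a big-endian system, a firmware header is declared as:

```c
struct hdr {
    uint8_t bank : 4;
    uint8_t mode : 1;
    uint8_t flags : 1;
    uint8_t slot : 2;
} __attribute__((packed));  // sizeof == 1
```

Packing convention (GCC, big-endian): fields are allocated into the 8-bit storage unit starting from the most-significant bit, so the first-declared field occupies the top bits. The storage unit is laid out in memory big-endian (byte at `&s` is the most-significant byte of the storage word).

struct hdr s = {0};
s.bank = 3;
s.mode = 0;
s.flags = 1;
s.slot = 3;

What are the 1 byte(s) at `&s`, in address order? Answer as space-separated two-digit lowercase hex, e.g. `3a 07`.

37

bank (4b) val=3 bits=0x3 at bit 4: 0x30
mode (1b) val=0 bits=0x0 at bit 3: 0x30
flags (1b) val=1 bits=0x1 at bit 2: 0x34
slot (2b) val=3 bits=0x3 at bit 0: 0x37
word = 0x37 → big-endian bytes:
  [0]=0x37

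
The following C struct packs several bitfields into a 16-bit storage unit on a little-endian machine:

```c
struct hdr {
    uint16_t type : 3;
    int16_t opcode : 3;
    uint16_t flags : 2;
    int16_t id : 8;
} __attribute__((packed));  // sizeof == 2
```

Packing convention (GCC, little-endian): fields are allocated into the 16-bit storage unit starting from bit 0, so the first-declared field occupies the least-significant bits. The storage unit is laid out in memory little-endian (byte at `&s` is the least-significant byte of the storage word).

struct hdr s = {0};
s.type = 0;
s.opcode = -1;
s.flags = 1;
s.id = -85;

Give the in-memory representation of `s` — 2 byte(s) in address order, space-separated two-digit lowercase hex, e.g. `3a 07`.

type (3b) val=0 bits=0x0 at bit 0: 0x0000
opcode (3b) val=-1 bits=0x7 at bit 3: 0x0038
flags (2b) val=1 bits=0x1 at bit 6: 0x0078
id (8b) val=-85 bits=0xab at bit 8: 0xab78
word = 0xab78 → little-endian bytes:
  [0]=0x78  [1]=0xab

78 ab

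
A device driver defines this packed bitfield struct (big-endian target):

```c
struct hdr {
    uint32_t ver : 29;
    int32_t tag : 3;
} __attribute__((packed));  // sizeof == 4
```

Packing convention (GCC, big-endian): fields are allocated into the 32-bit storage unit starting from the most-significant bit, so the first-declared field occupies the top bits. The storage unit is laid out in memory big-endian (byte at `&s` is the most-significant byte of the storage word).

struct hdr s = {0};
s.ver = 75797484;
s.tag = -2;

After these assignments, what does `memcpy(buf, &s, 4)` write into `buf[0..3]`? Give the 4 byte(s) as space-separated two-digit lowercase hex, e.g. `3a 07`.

ver:29 = 75797484 → 0x48493ec << 3 → word 0x24249f60
tag:3 = -2 → 0x6 << 0 → word 0x24249f66
word = 0x24249f66 → big-endian bytes:
  [0]=0x24  [1]=0x24  [2]=0x9f  [3]=0x66

24 24 9f 66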